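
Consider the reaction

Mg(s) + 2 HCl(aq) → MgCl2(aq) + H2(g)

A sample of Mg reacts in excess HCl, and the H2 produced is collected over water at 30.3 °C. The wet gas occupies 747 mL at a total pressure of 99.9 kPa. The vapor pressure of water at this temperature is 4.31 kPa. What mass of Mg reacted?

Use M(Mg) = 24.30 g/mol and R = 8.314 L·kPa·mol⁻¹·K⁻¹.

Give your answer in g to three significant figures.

0.688 g

P(H2) = 99.9 − 4.31 = 95.59 kPa
n(H2) = PV/RT = (95.59 × 0.7470) / (8.314 × 303.45) = 0.02830 mol
n(Mg) = (1/1) × 0.02830 = 0.02830 mol
m(Mg) = 0.02830 × 24.30 = 0.6877 g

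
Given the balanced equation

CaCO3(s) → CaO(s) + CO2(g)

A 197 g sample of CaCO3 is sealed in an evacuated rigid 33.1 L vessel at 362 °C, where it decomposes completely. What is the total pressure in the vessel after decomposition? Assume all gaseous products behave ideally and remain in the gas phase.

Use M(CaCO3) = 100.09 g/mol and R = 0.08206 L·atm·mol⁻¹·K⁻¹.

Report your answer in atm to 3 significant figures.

3.10 atm

n(CaCO3) = 197 / 100.09 = 1.968 mol
n(gas produced) = (1/1) × 1.968 = 1.968 mol
P = nRT/V = 1.968 × 0.08206 × 635.15 / 33.1 = 3.099 atm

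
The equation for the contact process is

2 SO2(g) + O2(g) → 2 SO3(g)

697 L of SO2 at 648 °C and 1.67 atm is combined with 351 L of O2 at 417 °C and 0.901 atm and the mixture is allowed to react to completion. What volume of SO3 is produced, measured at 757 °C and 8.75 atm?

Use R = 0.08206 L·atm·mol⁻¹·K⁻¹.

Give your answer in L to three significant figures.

108 L

n(SO2) = PV/RT = (1.67 × 697) / (0.08206 × 921.15) = 15.40 mol
n(O2) = PV/RT = (0.901 × 351) / (0.08206 × 690.15) = 5.584 mol
For 15.40 mol SO2, stoichiometry requires (1/2) × 15.40 = 7.700 mol O2; 5.584 mol is available, so O2 is limiting.
n(SO3) = (2/1) × 5.584 = 11.17 mol
V(SO3) = nRT/P = 11.17 × 0.08206 × 1030.15 / 8.75 = 107.9 L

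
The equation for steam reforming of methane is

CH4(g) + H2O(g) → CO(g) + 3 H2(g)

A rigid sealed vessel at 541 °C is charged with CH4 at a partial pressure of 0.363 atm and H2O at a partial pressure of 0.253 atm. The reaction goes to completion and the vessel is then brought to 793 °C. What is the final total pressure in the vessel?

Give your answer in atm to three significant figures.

At constant V, partial pressures at 541 °C are proportional to moles, so apply stoichiometry directly to pressures.
P(H2O) required for 0.363 atm of CH4 = (1/1) × 0.363 = 0.3630 atm; available 0.253 atm, so H2O is limiting.
P(CH4) remaining = 0.363 − (1/1) × 0.253 = 0.1100 atm
P(gaseous products) = (1+3)/1 × 0.253 = 1.012 atm
P_total at 541 °C = 0.1100 + 1.012 = 1.122 atm
Scaling to 793 °C: P = 1.122 × 1066.15/814.15 = 1.469 atm

1.47 atm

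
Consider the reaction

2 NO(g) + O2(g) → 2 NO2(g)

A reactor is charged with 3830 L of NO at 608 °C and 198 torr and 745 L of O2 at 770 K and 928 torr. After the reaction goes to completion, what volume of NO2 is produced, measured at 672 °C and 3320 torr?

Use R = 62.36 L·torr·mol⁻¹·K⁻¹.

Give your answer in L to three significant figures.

n(NO) = PV/RT = (198 × 3830) / (62.36 × 881.15) = 13.80 mol
n(O2) = PV/RT = (928 × 745) / (62.36 × 770) = 14.40 mol
For 13.80 mol NO, stoichiometry requires (1/2) × 13.80 = 6.900 mol O2; 14.40 mol is available, so NO is limiting.
n(NO2) = (2/2) × 13.80 = 13.80 mol
V(NO2) = nRT/P = 13.80 × 62.36 × 945.15 / 3320 = 245.0 L

245 L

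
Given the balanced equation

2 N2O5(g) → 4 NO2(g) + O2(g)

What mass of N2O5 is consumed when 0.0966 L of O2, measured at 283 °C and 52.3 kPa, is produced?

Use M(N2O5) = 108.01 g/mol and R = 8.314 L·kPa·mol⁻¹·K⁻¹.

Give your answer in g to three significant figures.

0.236 g

n(O2) = PV/RT = (52.3 × 0.0966) / (8.314 × 556.15) = 0.001093 mol
n(N2O5) = (2/1) × 0.001093 = 0.002186 mol
m(N2O5) = 0.002186 × 108.01 = 0.2361 g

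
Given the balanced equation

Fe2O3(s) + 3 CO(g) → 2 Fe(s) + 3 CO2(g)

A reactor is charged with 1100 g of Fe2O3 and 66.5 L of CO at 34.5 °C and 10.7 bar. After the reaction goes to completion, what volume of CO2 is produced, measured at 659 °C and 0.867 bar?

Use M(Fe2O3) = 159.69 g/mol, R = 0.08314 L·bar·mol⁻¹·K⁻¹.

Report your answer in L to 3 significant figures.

n(Fe2O3) = 1100 / 159.69 = 6.888 mol
n(CO) = PV/RT = (10.7 × 66.5) / (0.08314 × 307.65) = 27.82 mol
For 6.888 mol Fe2O3, stoichiometry requires (3/1) × 6.888 = 20.66 mol CO; 27.82 mol is available, so Fe2O3 is limiting.
n(CO2) = (3/1) × 6.888 = 20.66 mol
V(CO2) = nRT/P = 20.66 × 0.08314 × 932.15 / 0.867 = 1847 L

1850 L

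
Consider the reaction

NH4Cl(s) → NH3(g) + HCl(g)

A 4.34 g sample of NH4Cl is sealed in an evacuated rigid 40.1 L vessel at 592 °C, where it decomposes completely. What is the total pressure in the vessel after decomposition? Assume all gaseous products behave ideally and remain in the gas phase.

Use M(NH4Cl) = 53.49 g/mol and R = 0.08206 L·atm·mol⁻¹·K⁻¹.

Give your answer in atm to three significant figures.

0.287 atm

n(NH4Cl) = 4.34 / 53.49 = 0.08114 mol
n(gas produced) = (2/1) × 0.08114 = 0.1623 mol
P = nRT/V = 0.1623 × 0.08206 × 865.15 / 40.1 = 0.2873 atm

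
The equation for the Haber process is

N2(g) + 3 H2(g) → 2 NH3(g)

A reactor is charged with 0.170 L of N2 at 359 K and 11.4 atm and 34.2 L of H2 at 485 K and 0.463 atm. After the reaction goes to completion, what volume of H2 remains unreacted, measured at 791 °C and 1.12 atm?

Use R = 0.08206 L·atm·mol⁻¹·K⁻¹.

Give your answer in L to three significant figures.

15.6 L

n(N2) = PV/RT = (11.4 × 0.170) / (0.08206 × 359) = 0.06579 mol
n(H2) = PV/RT = (0.463 × 34.2) / (0.08206 × 485) = 0.3979 mol
For 0.06579 mol N2, stoichiometry requires (3/1) × 0.06579 = 0.1974 mol H2; 0.3979 mol is available, so N2 is limiting.
n(H2) consumed = (3/1) × 0.06579 = 0.1974 mol; remaining = 0.3979 − 0.1974 = 0.2005 mol
V(H2) = nRT/P = 0.2005 × 0.08206 × 1064.15 / 1.12 = 15.63 L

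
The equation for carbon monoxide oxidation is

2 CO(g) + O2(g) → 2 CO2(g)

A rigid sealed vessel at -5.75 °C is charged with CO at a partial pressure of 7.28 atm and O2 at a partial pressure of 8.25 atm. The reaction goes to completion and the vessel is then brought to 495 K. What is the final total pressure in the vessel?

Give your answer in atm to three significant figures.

22.0 atm

With V and T fixed, P_i ∝ n_i, so the mole ratios apply directly to partial pressures at -5.75 °C.
P(O2) required for 7.28 atm of CO = (1/2) × 7.28 = 3.640 atm; available 8.25 atm, so CO is limiting.
P(O2) remaining = 8.25 − (1/2) × 7.28 = 4.610 atm
P(gaseous products) = (2)/2 × 7.28 = 7.280 atm
P_total at -5.75 °C = 4.610 + 7.280 = 11.89 atm
Scaling to 495 K: P = 11.89 × 495/267.4 = 22.01 atm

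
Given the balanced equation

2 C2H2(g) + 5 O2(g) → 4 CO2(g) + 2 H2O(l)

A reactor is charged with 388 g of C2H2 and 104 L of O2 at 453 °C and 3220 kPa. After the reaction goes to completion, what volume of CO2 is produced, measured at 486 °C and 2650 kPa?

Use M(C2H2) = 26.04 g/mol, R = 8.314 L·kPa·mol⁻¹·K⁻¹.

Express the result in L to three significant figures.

71.0 L

n(C2H2) = 388 / 26.04 = 14.90 mol
n(O2) = PV/RT = (3220 × 104) / (8.314 × 726.15) = 55.47 mol
For 14.90 mol C2H2, stoichiometry requires (5/2) × 14.90 = 37.25 mol O2; 55.47 mol is available, so C2H2 is limiting.
n(CO2) = (4/2) × 14.90 = 29.80 mol
V(CO2) = nRT/P = 29.80 × 8.314 × 759.15 / 2650 = 70.98 L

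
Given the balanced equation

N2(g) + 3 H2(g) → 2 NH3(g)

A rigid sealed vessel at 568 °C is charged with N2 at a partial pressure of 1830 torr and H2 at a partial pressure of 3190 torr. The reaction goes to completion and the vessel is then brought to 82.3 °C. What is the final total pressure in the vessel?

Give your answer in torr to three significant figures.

1220 torr

With V and T fixed, P_i ∝ n_i, so the mole ratios apply directly to partial pressures at 568 °C.
P(H2) required for 1830 torr of N2 = (3/1) × 1830 = 5490 torr; available 3190 torr, so H2 is limiting.
P(N2) remaining = 1830 − (1/3) × 3190 = 766.7 torr
P(gaseous products) = (2)/3 × 3190 = 2127 torr
P_total at 568 °C = 766.7 + 2127 = 2894 torr
Scaling to 82.3 °C: P = 2894 × 355.45/841.15 = 1223 torr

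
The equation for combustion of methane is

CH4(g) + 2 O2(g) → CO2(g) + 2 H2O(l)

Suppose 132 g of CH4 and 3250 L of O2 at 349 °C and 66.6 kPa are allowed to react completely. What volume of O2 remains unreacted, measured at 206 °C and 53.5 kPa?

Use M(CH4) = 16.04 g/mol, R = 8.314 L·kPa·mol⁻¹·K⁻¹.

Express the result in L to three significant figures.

n(CH4) = 132 / 16.04 = 8.229 mol
n(O2) = PV/RT = (66.6 × 3250) / (8.314 × 622.15) = 41.85 mol
For 8.229 mol CH4, stoichiometry requires (2/1) × 8.229 = 16.46 mol O2; 41.85 mol is available, so CH4 is limiting.
n(O2) consumed = (2/1) × 8.229 = 16.46 mol; remaining = 41.85 − 16.46 = 25.39 mol
V(O2) = nRT/P = 25.39 × 8.314 × 479.15 / 53.5 = 1891 L

1890 L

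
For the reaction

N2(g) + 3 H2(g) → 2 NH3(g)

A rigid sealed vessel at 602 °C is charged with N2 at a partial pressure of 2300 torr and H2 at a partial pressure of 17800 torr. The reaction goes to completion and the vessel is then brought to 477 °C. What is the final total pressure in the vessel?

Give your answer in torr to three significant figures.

Because the vessel is rigid and T is held at 602 °C, work the stoichiometry in partial pressures (P_i = n_iRT/V).
P(H2) required for 2300 torr of N2 = (3/1) × 2300 = 6900 torr; available 17800 torr, so N2 is limiting.
P(H2) remaining = 17800 − (3/1) × 2300 = 10900 torr
P(gaseous products) = (2)/1 × 2300 = 4600 torr
P_total at 602 °C = 10900 + 4600 = 15500 torr
Scaling to 477 °C: P = 15500 × 750.15/875.15 = 13290 torr

13300 torr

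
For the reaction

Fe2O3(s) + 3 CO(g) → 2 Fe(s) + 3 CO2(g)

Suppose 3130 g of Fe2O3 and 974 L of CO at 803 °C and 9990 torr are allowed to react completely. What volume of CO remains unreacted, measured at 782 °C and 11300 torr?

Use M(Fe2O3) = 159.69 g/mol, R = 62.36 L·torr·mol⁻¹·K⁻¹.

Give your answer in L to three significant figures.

502 L

n(Fe2O3) = 3130 / 159.69 = 19.60 mol
n(CO) = PV/RT = (9990 × 974) / (62.36 × 1076.15) = 145.0 mol
For 19.60 mol Fe2O3, stoichiometry requires (3/1) × 19.60 = 58.80 mol CO; 145.0 mol is available, so Fe2O3 is limiting.
n(CO) consumed = (3/1) × 19.60 = 58.80 mol; remaining = 145.0 − 58.80 = 86.20 mol
V(CO) = nRT/P = 86.20 × 62.36 × 1055.15 / 11300 = 501.9 L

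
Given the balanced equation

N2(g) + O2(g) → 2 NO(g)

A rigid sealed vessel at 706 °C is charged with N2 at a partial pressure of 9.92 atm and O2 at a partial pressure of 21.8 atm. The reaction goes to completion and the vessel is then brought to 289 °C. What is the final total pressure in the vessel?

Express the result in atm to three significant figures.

18.2 atm

At constant V, partial pressures at 706 °C are proportional to moles, so apply stoichiometry directly to pressures.
P(O2) required for 9.92 atm of N2 = (1/1) × 9.92 = 9.920 atm; available 21.8 atm, so N2 is limiting.
P(O2) remaining = 21.8 − (1/1) × 9.92 = 11.88 atm
P(gaseous products) = (2)/1 × 9.92 = 19.84 atm
P_total at 706 °C = 11.88 + 19.84 = 31.72 atm
Scaling to 289 °C: P = 31.72 × 562.15/979.15 = 18.21 atm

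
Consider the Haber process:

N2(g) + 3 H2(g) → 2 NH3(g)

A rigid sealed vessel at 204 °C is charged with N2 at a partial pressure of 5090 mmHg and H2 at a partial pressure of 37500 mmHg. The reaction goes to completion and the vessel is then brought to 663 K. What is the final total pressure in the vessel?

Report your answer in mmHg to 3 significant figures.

45000 mmHg

At constant V, partial pressures at 204 °C are proportional to moles, so apply stoichiometry directly to pressures.
P(H2) required for 5090 mmHg of N2 = (3/1) × 5090 = 15270 mmHg; available 37500 mmHg, so N2 is limiting.
P(H2) remaining = 37500 − (3/1) × 5090 = 22230 mmHg
P(gaseous products) = (2)/1 × 5090 = 10180 mmHg
P_total at 204 °C = 22230 + 10180 = 32410 mmHg
Scaling to 663 K: P = 32410 × 663/477.15 = 45030 mmHg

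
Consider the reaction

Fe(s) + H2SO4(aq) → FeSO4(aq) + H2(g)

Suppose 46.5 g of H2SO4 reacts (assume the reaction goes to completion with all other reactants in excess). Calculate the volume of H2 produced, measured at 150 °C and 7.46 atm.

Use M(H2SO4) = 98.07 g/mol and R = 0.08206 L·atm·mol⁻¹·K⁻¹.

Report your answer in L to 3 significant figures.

2.21 L

n(H2SO4) = 46.50 / 98.07 = 0.4742 mol
n(H2) = (1/1) × 0.4742 = 0.4742 mol
V = nRT/P = 0.4742 × 0.08206 × 423.15 / 7.46 = 2.207 L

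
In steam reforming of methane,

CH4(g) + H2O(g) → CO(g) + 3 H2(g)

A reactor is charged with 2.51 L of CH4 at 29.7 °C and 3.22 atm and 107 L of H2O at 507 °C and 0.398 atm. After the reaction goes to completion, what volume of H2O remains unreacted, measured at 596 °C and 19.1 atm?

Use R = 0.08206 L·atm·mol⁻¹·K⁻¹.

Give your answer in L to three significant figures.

1.27 L

n(CH4) = PV/RT = (3.22 × 2.51) / (0.08206 × 302.85) = 0.3252 mol
n(H2O) = PV/RT = (0.398 × 107) / (0.08206 × 780.15) = 0.6652 mol
For 0.3252 mol CH4, stoichiometry requires (1/1) × 0.3252 = 0.3252 mol H2O; 0.6652 mol is available, so CH4 is limiting.
n(H2O) consumed = (1/1) × 0.3252 = 0.3252 mol; remaining = 0.6652 − 0.3252 = 0.3400 mol
V(H2O) = nRT/P = 0.3400 × 0.08206 × 869.15 / 19.1 = 1.270 L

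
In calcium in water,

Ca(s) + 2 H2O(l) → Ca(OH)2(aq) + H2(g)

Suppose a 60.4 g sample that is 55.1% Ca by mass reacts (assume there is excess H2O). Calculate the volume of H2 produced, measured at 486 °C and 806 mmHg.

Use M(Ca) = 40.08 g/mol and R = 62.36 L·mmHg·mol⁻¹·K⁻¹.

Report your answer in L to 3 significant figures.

mass of Ca = 60.4 × 55.1/100 = 33.28 g
n(Ca) = 33.28 / 40.08 = 0.8303 mol
n(H2) = (1/1) × 0.8303 = 0.8303 mol
V = nRT/P = 0.8303 × 62.36 × 759.15 / 806 = 48.77 L

48.8 L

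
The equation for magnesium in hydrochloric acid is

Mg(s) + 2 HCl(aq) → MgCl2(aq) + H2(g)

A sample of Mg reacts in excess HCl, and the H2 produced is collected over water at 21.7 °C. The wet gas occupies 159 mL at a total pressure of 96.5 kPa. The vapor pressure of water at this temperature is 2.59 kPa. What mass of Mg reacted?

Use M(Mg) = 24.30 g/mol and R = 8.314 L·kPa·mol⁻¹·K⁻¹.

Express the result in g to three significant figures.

P(H2) = 96.5 − 2.59 = 93.91 kPa
n(H2) = PV/RT = (93.91 × 0.1590) / (8.314 × 294.85) = 0.006091 mol
n(Mg) = (1/1) × 0.006091 = 0.006091 mol
m(Mg) = 0.006091 × 24.30 = 0.1480 g

0.148 g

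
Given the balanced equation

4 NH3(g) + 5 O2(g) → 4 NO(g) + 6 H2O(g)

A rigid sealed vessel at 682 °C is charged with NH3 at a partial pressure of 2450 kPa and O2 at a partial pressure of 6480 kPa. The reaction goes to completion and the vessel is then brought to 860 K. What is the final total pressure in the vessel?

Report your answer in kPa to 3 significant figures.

8590 kPa

With V and T fixed, P_i ∝ n_i, so the mole ratios apply directly to partial pressures at 682 °C.
P(O2) required for 2450 kPa of NH3 = (5/4) × 2450 = 3062 kPa; available 6480 kPa, so NH3 is limiting.
P(O2) remaining = 6480 − (5/4) × 2450 = 3418 kPa
P(gaseous products) = (4+6)/4 × 2450 = 6125 kPa
P_total at 682 °C = 3418 + 6125 = 9543 kPa
Scaling to 860 K: P = 9543 × 860/955.15 = 8592 kPa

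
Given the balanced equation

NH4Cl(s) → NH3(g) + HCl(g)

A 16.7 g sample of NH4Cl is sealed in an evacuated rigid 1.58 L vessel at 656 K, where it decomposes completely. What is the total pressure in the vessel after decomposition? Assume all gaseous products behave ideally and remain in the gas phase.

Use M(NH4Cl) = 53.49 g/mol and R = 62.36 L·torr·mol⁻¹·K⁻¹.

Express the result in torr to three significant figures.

n(NH4Cl) = 16.7 / 53.49 = 0.3122 mol
n(gas produced) = (2/1) × 0.3122 = 0.6244 mol
P = nRT/V = 0.6244 × 62.36 × 656 / 1.58 = 16170 torr

16200 torr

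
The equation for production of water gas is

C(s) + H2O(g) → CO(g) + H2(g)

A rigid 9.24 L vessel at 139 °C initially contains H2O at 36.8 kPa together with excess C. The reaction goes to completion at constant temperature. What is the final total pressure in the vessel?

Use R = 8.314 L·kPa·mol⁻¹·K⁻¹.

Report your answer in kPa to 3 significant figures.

73.6 kPa

Rigid vessel, constant T ⇒ P scales with total gas moles (1 → 2).
P_final = (2/1) × 36.8 = 73.60 kPa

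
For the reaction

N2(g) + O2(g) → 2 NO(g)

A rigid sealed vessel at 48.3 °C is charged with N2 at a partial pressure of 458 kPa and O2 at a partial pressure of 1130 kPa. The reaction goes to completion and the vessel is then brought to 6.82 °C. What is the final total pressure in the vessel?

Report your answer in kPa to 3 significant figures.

1380 kPa

With V and T fixed, P_i ∝ n_i, so the mole ratios apply directly to partial pressures at 48.3 °C.
P(O2) required for 458 kPa of N2 = (1/1) × 458 = 458.0 kPa; available 1130 kPa, so N2 is limiting.
P(O2) remaining = 1130 − (1/1) × 458 = 672.0 kPa
P(gaseous products) = (2)/1 × 458 = 916.0 kPa
P_total at 48.3 °C = 672.0 + 916.0 = 1588 kPa
Scaling to 6.82 °C: P = 1588 × 279.97/321.45 = 1383 kPa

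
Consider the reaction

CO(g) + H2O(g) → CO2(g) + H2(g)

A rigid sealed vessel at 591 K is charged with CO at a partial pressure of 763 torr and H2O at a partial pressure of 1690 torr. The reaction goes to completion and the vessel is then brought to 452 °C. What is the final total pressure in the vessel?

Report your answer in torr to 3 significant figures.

Because the vessel is rigid and T is held at 591 K, work the stoichiometry in partial pressures (P_i = n_iRT/V).
P(H2O) required for 763 torr of CO = (1/1) × 763 = 763.0 torr; available 1690 torr, so CO is limiting.
P(H2O) remaining = 1690 − (1/1) × 763 = 927.0 torr
P(gaseous products) = (1+1)/1 × 763 = 1526 torr
P_total at 591 K = 927.0 + 1526 = 2453 torr
Scaling to 452 °C: P = 2453 × 725.15/591 = 3010 torr

3010 torr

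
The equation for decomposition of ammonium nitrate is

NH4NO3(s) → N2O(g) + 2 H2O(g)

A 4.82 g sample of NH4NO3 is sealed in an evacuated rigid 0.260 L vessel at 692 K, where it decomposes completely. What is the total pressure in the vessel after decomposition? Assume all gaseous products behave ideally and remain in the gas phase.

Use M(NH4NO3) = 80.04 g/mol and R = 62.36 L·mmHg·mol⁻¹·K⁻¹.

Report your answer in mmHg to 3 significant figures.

n(NH4NO3) = 4.82 / 80.04 = 0.06022 mol
n(gas produced) = (3/1) × 0.06022 = 0.1807 mol
P = nRT/V = 0.1807 × 62.36 × 692 / 0.260 = 29990 mmHg

30000 mmHg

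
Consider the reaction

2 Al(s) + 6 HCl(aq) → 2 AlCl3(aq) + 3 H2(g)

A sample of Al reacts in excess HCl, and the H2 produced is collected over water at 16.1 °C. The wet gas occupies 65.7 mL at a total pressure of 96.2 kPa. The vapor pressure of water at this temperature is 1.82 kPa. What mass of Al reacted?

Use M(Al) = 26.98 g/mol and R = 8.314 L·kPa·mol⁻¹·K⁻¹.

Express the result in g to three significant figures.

P(H2) = 96.2 − 1.82 = 94.38 kPa
n(H2) = PV/RT = (94.38 × 0.06570) / (8.314 × 289.25) = 0.002578 mol
n(Al) = (2/3) × 0.002578 = 0.001719 mol
m(Al) = 0.001719 × 26.98 = 0.04638 g

0.0464 g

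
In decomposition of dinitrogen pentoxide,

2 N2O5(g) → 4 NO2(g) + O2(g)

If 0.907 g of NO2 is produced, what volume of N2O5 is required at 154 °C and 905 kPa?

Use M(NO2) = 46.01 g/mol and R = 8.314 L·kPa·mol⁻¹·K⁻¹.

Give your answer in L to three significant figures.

0.0387 L

n(NO2) = 0.9070 / 46.01 = 0.01971 mol
n(N2O5) = (2/4) × 0.01971 = 0.009855 mol
V = nRT/P = 0.009855 × 8.314 × 427.15 / 905 = 0.03867 L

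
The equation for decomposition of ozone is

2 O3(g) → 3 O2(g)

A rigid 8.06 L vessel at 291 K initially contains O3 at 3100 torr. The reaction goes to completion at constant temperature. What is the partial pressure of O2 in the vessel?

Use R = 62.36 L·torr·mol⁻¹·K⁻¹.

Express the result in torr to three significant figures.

n(O3)₀ = PV/RT = (3100 × 8.06) / (62.36 × 291) = 1.377 mol
n(O2) = (3/2) × 1.377 = 2.066 mol
P(O2) = nRT/V = 2.066 × 62.36 × 291 / 8.06 = 4652 torr

4650 torr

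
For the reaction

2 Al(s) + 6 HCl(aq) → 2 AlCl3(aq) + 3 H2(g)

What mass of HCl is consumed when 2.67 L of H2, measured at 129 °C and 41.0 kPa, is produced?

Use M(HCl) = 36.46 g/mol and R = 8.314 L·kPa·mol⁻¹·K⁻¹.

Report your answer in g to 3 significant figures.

2.39 g

n(H2) = PV/RT = (41.0 × 2.67) / (8.314 × 402.15) = 0.03274 mol
n(HCl) = (6/3) × 0.03274 = 0.06548 mol
m(HCl) = 0.06548 × 36.46 = 2.387 g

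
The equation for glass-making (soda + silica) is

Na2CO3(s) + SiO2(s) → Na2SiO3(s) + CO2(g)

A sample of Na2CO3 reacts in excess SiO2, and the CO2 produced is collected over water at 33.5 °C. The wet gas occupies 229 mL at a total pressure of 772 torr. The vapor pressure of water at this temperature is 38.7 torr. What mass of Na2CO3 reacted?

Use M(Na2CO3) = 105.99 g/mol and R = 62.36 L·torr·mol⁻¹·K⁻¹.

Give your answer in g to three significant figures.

P(CO2) = 772 − 38.7 = 733.3 torr
n(CO2) = PV/RT = (733.3 × 0.2290) / (62.36 × 306.65) = 0.008781 mol
n(Na2CO3) = (1/1) × 0.008781 = 0.008781 mol
m(Na2CO3) = 0.008781 × 105.99 = 0.9307 g

0.931 g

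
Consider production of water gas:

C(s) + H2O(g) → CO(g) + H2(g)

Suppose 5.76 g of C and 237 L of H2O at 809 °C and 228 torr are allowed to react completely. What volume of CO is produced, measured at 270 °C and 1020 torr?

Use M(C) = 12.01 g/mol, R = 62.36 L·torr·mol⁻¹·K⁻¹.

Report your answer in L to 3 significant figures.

n(C) = 5.76 / 12.01 = 0.4796 mol
n(H2O) = PV/RT = (228 × 237) / (62.36 × 1082.15) = 0.8007 mol
For 0.4796 mol C, stoichiometry requires (1/1) × 0.4796 = 0.4796 mol H2O; 0.8007 mol is available, so C is limiting.
n(CO) = (1/1) × 0.4796 = 0.4796 mol
V(CO) = nRT/P = 0.4796 × 62.36 × 543.15 / 1020 = 15.93 L

15.9 L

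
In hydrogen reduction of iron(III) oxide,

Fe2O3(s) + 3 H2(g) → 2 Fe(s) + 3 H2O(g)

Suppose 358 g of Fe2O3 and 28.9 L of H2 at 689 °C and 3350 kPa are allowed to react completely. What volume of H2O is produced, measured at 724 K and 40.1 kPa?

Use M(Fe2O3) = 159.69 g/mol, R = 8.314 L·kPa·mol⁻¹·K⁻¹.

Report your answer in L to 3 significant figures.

1010 L

n(Fe2O3) = 358 / 159.69 = 2.242 mol
n(H2) = PV/RT = (3350 × 28.9) / (8.314 × 962.15) = 12.10 mol
For 2.242 mol Fe2O3, stoichiometry requires (3/1) × 2.242 = 6.726 mol H2; 12.10 mol is available, so Fe2O3 is limiting.
n(H2O) = (3/1) × 2.242 = 6.726 mol
V(H2O) = nRT/P = 6.726 × 8.314 × 724 / 40.1 = 1010 L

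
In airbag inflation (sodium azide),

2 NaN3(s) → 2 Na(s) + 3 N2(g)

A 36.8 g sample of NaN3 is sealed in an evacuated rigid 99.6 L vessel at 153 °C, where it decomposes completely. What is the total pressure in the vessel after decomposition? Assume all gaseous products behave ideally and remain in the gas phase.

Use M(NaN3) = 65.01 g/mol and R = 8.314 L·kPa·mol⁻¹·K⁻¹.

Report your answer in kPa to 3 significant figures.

30.2 kPa

n(NaN3) = 36.8 / 65.01 = 0.5661 mol
n(gas produced) = (3/2) × 0.5661 = 0.8492 mol
P = nRT/V = 0.8492 × 8.314 × 426.15 / 99.6 = 30.21 kPa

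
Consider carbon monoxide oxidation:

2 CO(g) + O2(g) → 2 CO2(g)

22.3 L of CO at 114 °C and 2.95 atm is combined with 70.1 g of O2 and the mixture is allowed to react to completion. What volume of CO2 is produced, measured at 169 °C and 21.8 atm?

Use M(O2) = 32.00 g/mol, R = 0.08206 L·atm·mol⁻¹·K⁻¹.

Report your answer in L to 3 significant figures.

n(CO) = PV/RT = (2.95 × 22.3) / (0.08206 × 387.15) = 2.071 mol
n(O2) = 70.1 / 32.00 = 2.191 mol
For 2.071 mol CO, stoichiometry requires (1/2) × 2.071 = 1.036 mol O2; 2.191 mol is available, so CO is limiting.
n(CO2) = (2/2) × 2.071 = 2.071 mol
V(CO2) = nRT/P = 2.071 × 0.08206 × 442.15 / 21.8 = 3.447 L

3.45 L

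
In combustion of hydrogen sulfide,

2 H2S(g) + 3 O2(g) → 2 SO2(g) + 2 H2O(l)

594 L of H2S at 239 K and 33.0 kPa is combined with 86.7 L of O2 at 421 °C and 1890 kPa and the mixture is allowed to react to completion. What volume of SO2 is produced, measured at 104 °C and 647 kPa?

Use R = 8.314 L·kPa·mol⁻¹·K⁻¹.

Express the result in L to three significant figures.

47.8 L

n(H2S) = PV/RT = (33.0 × 594) / (8.314 × 239) = 9.865 mol
n(O2) = PV/RT = (1890 × 86.7) / (8.314 × 694.15) = 28.39 mol
For 9.865 mol H2S, stoichiometry requires (3/2) × 9.865 = 14.80 mol O2; 28.39 mol is available, so H2S is limiting.
n(SO2) = (2/2) × 9.865 = 9.865 mol
V(SO2) = nRT/P = 9.865 × 8.314 × 377.15 / 647 = 47.81 L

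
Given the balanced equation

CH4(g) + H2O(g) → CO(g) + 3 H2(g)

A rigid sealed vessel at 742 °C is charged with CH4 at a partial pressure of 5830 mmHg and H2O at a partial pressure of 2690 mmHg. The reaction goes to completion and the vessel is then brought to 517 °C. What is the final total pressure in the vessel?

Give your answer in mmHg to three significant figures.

Because the vessel is rigid and T is held at 742 °C, work the stoichiometry in partial pressures (P_i = n_iRT/V).
P(H2O) required for 5830 mmHg of CH4 = (1/1) × 5830 = 5830 mmHg; available 2690 mmHg, so H2O is limiting.
P(CH4) remaining = 5830 − (1/1) × 2690 = 3140 mmHg
P(gaseous products) = (1+3)/1 × 2690 = 10760 mmHg
P_total at 742 °C = 3140 + 10760 = 13900 mmHg
Scaling to 517 °C: P = 13900 × 790.15/1015.15 = 10820 mmHg

10800 mmHg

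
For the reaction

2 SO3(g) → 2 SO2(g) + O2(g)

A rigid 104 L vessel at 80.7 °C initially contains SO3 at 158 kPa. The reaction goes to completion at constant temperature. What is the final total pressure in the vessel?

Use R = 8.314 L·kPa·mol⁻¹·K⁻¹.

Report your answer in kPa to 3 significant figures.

237 kPa

At constant T and V, P ∝ n(gas): 2 mol gas → 3 mol gas.
P_final = (3/2) × 158 = 237.0 kPa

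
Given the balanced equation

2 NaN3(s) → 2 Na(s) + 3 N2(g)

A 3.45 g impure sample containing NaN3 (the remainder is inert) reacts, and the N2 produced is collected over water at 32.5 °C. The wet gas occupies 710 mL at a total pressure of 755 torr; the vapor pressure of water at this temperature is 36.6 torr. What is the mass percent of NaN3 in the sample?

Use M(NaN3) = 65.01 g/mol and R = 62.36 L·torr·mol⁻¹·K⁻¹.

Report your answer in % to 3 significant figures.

P(N2) = 755 − 36.6 = 718.4 torr
n(N2) = PV/RT = (718.4 × 0.7100) / (62.36 × 305.65) = 0.02676 mol
n(NaN3) = (2/3) × 0.02676 = 0.01784 mol
m(NaN3) = 0.01784 × 65.01 = 1.160 g
%NaN3 = 1.160 / 3.45 × 100 = 33.62%

33.6 %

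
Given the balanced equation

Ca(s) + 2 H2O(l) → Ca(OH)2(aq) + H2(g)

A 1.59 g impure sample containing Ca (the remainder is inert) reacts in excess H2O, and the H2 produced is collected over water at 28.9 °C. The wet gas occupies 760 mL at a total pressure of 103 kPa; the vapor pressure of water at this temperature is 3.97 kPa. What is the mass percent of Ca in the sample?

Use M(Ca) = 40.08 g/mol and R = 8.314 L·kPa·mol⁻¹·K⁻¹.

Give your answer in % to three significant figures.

75.5 %

P(H2) = 103 − 3.97 = 99.03 kPa
n(H2) = PV/RT = (99.03 × 0.7600) / (8.314 × 302.05) = 0.02997 mol
n(Ca) = (1/1) × 0.02997 = 0.02997 mol
m(Ca) = 0.02997 × 40.08 = 1.201 g
%Ca = 1.201 / 1.59 × 100 = 75.53%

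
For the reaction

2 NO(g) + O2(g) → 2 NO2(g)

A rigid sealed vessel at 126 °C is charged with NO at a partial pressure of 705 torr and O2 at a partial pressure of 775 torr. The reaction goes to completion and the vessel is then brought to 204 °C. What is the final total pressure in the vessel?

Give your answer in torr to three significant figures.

1350 torr

Because the vessel is rigid and T is held at 126 °C, work the stoichiometry in partial pressures (P_i = n_iRT/V).
P(O2) required for 705 torr of NO = (1/2) × 705 = 352.5 torr; available 775 torr, so NO is limiting.
P(O2) remaining = 775 − (1/2) × 705 = 422.5 torr
P(gaseous products) = (2)/2 × 705 = 705.0 torr
P_total at 126 °C = 422.5 + 705.0 = 1128 torr
Scaling to 204 °C: P = 1128 × 477.15/399.15 = 1348 torr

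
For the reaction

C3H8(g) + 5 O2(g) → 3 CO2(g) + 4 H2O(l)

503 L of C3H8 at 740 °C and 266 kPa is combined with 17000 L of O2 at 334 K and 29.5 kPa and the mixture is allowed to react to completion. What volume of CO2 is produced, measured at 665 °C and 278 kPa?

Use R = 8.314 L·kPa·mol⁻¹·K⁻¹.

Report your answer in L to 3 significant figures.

1340 L

n(C3H8) = PV/RT = (266 × 503) / (8.314 × 1013.15) = 15.88 mol
n(O2) = PV/RT = (29.5 × 17000) / (8.314 × 334) = 180.6 mol
For 15.88 mol C3H8, stoichiometry requires (5/1) × 15.88 = 79.40 mol O2; 180.6 mol is available, so C3H8 is limiting.
n(CO2) = (3/1) × 15.88 = 47.64 mol
V(CO2) = nRT/P = 47.64 × 8.314 × 938.15 / 278 = 1337 L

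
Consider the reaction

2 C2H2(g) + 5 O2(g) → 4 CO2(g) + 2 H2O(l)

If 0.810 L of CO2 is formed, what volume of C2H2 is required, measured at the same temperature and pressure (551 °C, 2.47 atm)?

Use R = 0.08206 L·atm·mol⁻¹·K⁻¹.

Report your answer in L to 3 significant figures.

0.405 L

At constant T and P, gas volumes are in the mole ratio: V(C2H2) = (2/4) × 0.810 = 0.4050 L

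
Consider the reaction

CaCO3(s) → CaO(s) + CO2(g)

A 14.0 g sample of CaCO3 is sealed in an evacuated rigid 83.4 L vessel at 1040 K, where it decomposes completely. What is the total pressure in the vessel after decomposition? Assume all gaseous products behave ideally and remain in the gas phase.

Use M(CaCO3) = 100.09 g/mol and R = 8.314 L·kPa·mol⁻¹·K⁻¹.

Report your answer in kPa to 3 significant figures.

14.5 kPa

n(CaCO3) = 14.0 / 100.09 = 0.1399 mol
n(gas produced) = (1/1) × 0.1399 = 0.1399 mol
P = nRT/V = 0.1399 × 8.314 × 1040 / 83.4 = 14.50 kPa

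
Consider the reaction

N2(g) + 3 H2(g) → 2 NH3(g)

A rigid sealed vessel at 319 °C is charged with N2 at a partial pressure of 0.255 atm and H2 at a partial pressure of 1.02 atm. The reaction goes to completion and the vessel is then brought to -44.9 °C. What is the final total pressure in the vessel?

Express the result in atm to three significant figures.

Because the vessel is rigid and T is held at 319 °C, work the stoichiometry in partial pressures (P_i = n_iRT/V).
P(H2) required for 0.255 atm of N2 = (3/1) × 0.255 = 0.7650 atm; available 1.02 atm, so N2 is limiting.
P(H2) remaining = 1.02 − (3/1) × 0.255 = 0.2550 atm
P(gaseous products) = (2)/1 × 0.255 = 0.5100 atm
P_total at 319 °C = 0.2550 + 0.5100 = 0.7650 atm
Scaling to -44.9 °C: P = 0.7650 × 228.25/592.15 = 0.2949 atm

0.295 atm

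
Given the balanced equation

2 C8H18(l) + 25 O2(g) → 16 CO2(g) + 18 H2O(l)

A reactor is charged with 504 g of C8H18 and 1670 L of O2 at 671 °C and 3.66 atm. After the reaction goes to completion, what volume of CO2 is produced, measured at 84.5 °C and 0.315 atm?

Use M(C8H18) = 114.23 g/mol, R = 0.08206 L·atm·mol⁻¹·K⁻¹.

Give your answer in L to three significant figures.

n(C8H18) = 504 / 114.23 = 4.412 mol
n(O2) = PV/RT = (3.66 × 1670) / (0.08206 × 944.15) = 78.89 mol
For 4.412 mol C8H18, stoichiometry requires (25/2) × 4.412 = 55.15 mol O2; 78.89 mol is available, so C8H18 is limiting.
n(CO2) = (16/2) × 4.412 = 35.30 mol
V(CO2) = nRT/P = 35.30 × 0.08206 × 357.65 / 0.315 = 3289 L

3290 L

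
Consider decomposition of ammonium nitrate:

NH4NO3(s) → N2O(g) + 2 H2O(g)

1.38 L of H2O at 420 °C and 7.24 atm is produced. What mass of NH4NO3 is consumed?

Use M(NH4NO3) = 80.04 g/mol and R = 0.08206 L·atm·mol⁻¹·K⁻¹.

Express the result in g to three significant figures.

7.03 g

n(H2O) = PV/RT = (7.24 × 1.38) / (0.08206 × 693.15) = 0.1757 mol
n(NH4NO3) = (1/2) × 0.1757 = 0.08785 mol
m(NH4NO3) = 0.08785 × 80.04 = 7.032 g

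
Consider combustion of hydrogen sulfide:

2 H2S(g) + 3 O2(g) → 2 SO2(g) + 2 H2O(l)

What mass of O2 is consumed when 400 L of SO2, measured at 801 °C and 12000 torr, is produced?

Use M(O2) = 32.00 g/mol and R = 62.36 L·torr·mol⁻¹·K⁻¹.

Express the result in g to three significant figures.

n(SO2) = PV/RT = (12000 × 400) / (62.36 × 1074.15) = 71.66 mol
n(O2) = (3/2) × 71.66 = 107.5 mol
m(O2) = 107.5 × 32.00 = 3440 g

3440 g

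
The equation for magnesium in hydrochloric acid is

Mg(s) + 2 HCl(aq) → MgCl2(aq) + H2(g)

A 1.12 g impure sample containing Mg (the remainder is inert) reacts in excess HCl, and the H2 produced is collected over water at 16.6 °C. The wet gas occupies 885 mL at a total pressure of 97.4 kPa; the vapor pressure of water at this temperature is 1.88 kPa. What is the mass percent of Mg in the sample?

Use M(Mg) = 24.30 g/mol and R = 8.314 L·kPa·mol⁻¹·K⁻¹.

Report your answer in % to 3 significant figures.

P(H2) = 97.4 − 1.88 = 95.52 kPa
n(H2) = PV/RT = (95.52 × 0.8850) / (8.314 × 289.75) = 0.03509 mol
n(Mg) = (1/1) × 0.03509 = 0.03509 mol
m(Mg) = 0.03509 × 24.30 = 0.8527 g
%Mg = 0.8527 / 1.12 × 100 = 76.13%

76.1 %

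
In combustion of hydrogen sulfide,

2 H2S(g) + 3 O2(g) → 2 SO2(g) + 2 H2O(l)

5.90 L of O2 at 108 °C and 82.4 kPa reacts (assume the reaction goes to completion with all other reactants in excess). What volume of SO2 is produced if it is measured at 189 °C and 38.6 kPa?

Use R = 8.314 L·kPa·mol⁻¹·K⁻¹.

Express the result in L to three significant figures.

10.2 L

n(O2) = PV/RT = (82.4 × 5.90) / (8.314 × 381.15) = 0.1534 mol
n(SO2) = (2/3) × 0.1534 = 0.1023 mol
V = nRT/P = 0.1023 × 8.314 × 462.15 / 38.6 = 10.18 L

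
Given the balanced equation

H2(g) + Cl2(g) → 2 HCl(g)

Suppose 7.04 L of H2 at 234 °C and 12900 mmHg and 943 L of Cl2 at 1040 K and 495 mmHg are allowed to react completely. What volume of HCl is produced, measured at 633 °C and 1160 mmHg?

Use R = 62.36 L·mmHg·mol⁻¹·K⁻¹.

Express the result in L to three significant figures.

n(H2) = PV/RT = (12900 × 7.04) / (62.36 × 507.15) = 2.872 mol
n(Cl2) = PV/RT = (495 × 943) / (62.36 × 1040) = 7.197 mol
For 2.872 mol H2, stoichiometry requires (1/1) × 2.872 = 2.872 mol Cl2; 7.197 mol is available, so H2 is limiting.
n(HCl) = (2/1) × 2.872 = 5.744 mol
V(HCl) = nRT/P = 5.744 × 62.36 × 906.15 / 1160 = 279.8 L

280 L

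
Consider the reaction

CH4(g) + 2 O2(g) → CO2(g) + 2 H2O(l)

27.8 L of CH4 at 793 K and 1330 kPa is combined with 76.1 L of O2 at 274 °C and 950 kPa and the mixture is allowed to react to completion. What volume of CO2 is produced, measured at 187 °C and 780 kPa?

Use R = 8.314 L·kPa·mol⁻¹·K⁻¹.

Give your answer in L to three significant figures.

27.5 L

n(CH4) = PV/RT = (1330 × 27.8) / (8.314 × 793) = 5.608 mol
n(O2) = PV/RT = (950 × 76.1) / (8.314 × 547.15) = 15.89 mol
For 5.608 mol CH4, stoichiometry requires (2/1) × 5.608 = 11.22 mol O2; 15.89 mol is available, so CH4 is limiting.
n(CO2) = (1/1) × 5.608 = 5.608 mol
V(CO2) = nRT/P = 5.608 × 8.314 × 460.15 / 780 = 27.51 L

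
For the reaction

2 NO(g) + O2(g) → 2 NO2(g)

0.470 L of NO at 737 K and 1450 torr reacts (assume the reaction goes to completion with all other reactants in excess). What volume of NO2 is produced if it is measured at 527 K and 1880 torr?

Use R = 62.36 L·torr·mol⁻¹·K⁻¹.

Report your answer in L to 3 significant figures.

0.259 L

n(NO) = PV/RT = (1450 × 0.470) / (62.36 × 737) = 0.01483 mol
n(NO2) = (2/2) × 0.01483 = 0.01483 mol
V = nRT/P = 0.01483 × 62.36 × 527 / 1880 = 0.2592 L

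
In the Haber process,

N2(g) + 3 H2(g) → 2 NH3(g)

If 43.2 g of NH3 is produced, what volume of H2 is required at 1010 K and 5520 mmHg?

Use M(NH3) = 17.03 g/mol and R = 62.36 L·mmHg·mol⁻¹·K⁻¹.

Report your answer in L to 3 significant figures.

n(NH3) = 43.20 / 17.03 = 2.537 mol
n(H2) = (3/2) × 2.537 = 3.805 mol
V = nRT/P = 3.805 × 62.36 × 1010 / 5520 = 43.42 L

43.4 L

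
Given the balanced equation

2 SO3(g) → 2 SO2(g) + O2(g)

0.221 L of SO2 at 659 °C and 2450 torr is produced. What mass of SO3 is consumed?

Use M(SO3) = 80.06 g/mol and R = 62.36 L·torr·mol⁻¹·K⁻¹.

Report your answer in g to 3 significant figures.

n(SO2) = PV/RT = (2450 × 0.221) / (62.36 × 932.15) = 0.009315 mol
n(SO3) = (2/2) × 0.009315 = 0.009315 mol
m(SO3) = 0.009315 × 80.06 = 0.7458 g

0.746 g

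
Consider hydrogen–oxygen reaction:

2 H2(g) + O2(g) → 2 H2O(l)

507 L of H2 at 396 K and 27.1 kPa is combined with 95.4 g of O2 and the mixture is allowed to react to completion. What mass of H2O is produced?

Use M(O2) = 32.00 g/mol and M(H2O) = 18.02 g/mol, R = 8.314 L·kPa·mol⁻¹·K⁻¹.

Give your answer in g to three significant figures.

75.2 g

n(H2) = PV/RT = (27.1 × 507) / (8.314 × 396) = 4.173 mol
n(O2) = 95.4 / 32.00 = 2.981 mol
For 4.173 mol H2, stoichiometry requires (1/2) × 4.173 = 2.087 mol O2; 2.981 mol is available, so H2 is limiting.
n(H2O) = (2/2) × 4.173 = 4.173 mol
m(H2O) = 4.173 × 18.02 = 75.20 g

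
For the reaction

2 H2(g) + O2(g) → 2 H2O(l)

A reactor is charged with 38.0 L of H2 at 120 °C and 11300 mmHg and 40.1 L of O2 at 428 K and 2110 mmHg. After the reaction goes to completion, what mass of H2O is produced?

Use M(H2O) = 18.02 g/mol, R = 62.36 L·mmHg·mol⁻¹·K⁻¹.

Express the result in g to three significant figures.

n(H2) = PV/RT = (11300 × 38.0) / (62.36 × 393.15) = 17.51 mol
n(O2) = PV/RT = (2110 × 40.1) / (62.36 × 428) = 3.170 mol
For 17.51 mol H2, stoichiometry requires (1/2) × 17.51 = 8.755 mol O2; 3.170 mol is available, so O2 is limiting.
n(H2O) = (2/1) × 3.170 = 6.340 mol
m(H2O) = 6.340 × 18.02 = 114.2 g

114 g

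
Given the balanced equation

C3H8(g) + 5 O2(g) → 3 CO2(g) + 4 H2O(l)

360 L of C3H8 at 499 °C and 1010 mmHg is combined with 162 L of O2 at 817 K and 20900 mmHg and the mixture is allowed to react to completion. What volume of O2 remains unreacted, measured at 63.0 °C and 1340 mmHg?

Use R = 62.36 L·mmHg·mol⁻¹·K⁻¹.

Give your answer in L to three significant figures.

449 L

n(C3H8) = PV/RT = (1010 × 360) / (62.36 × 772.15) = 7.551 mol
n(O2) = PV/RT = (20900 × 162) / (62.36 × 817) = 66.46 mol
For 7.551 mol C3H8, stoichiometry requires (5/1) × 7.551 = 37.76 mol O2; 66.46 mol is available, so C3H8 is limiting.
n(O2) consumed = (5/1) × 7.551 = 37.76 mol; remaining = 66.46 − 37.76 = 28.70 mol
V(O2) = nRT/P = 28.70 × 62.36 × 336.15 / 1340 = 449.0 L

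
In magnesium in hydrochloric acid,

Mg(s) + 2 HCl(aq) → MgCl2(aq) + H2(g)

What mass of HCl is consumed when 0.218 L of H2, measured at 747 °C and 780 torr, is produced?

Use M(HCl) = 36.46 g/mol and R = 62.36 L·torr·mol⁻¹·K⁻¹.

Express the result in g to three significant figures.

0.195 g

n(H2) = PV/RT = (780 × 0.218) / (62.36 × 1020.15) = 0.002673 mol
n(HCl) = (2/1) × 0.002673 = 0.005346 mol
m(HCl) = 0.005346 × 36.46 = 0.1949 g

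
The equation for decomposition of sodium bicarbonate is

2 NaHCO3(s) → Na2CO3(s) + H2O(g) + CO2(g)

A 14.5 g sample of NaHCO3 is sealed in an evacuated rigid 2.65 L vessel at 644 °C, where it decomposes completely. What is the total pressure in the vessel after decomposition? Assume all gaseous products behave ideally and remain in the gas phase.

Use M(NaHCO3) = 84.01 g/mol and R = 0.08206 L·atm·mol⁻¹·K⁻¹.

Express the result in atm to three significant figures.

n(NaHCO3) = 14.5 / 84.01 = 0.1726 mol
n(gas produced) = (2/2) × 0.1726 = 0.1726 mol
P = nRT/V = 0.1726 × 0.08206 × 917.15 / 2.65 = 4.902 atm

4.90 atm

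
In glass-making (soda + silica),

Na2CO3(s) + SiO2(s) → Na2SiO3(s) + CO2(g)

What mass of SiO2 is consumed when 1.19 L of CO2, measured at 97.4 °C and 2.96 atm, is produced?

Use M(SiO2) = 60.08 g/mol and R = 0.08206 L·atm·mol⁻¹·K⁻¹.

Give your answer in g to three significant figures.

6.96 g

n(CO2) = PV/RT = (2.96 × 1.19) / (0.08206 × 370.55) = 0.1158 mol
n(SiO2) = (1/1) × 0.1158 = 0.1158 mol
m(SiO2) = 0.1158 × 60.08 = 6.957 g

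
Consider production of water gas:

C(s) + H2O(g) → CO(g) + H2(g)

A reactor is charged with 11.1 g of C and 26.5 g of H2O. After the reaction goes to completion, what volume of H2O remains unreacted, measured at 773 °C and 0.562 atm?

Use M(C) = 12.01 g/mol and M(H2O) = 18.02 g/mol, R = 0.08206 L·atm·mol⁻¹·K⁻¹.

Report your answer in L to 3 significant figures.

83.5 L

n(C) = 11.1 / 12.01 = 0.9242 mol
n(H2O) = 26.5 / 18.02 = 1.471 mol
For 0.9242 mol C, stoichiometry requires (1/1) × 0.9242 = 0.9242 mol H2O; 1.471 mol is available, so C is limiting.
n(H2O) consumed = (1/1) × 0.9242 = 0.9242 mol; remaining = 1.471 − 0.9242 = 0.5468 mol
V(H2O) = nRT/P = 0.5468 × 0.08206 × 1046.15 / 0.562 = 83.53 L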